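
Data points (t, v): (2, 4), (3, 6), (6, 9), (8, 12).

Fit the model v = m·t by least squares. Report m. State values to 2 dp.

Forming MᵀM = [[113]] and Mᵀv = [176]ᵀ gives MᵀM·[m]ᵀ = Mᵀv.
m = 176/113 = 1.55752.

m = 1.56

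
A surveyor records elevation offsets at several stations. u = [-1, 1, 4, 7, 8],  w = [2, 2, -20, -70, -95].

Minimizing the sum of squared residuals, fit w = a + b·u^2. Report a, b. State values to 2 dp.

a = 3.89, b = -1.53

Compute the Gram sums: Σ1 = 5, Σu^2 = 131, Σu^2·u^2 = 6755.
For Xᵀw: Σw = -181, Σu^2·w = -9826.
Eliminating b: 6755·(row 1) − 131·(row 2) gives 16614·a = 6755·(-181) − 131·(-9826) = 64551, so a = 21517/5538.
Then b = ((-9826) − 131·(21517/5538))/6755 = -8473/5538.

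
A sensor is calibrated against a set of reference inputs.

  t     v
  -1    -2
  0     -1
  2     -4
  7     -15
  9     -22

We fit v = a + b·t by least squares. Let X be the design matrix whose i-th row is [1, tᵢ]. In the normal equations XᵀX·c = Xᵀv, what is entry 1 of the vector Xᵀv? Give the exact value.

Entry 1 ↔ basis 1, so (Xᵀv)_{1} = Σᵢ vᵢ = (1)·(-2) + (1)·(-1) + (1)·(-4) + (1)·(-15) + (1)·(-22) = -44.

-44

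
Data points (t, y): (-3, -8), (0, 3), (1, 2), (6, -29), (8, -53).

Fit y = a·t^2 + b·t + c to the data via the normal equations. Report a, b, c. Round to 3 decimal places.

a = -0.942, b = 0.547, c = 2.402

MᵀM·[a, b, c]ᵀ = Mᵀy reads: 5474·a + 702·b + 110·c = -4506;  702·a + 110·b + 12·c = -572;  110·a + 12·b + 5·c = -85.
(Σt^2·t^2 = 5474, Σt^2·t = 702, Σt^2 = 110, Σt·t = 110, Σt = 12, Σ1 = 5, Σt^2·y = -4506, Σt·y = -572, Σy = -85.)
Inverting the 3×3 Gram matrix, [a, b, c]ᵀ = [-33037/35088, 6395/11696, 42137/17544]ᵀ.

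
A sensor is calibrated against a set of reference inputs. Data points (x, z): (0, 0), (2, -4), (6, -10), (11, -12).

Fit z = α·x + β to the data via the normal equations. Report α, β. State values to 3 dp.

Entries of MᵀM: Σx·x = 161, Σx = 19, Σ1 = 4.
Moment sums: Σx·z = -200, Σz = -26.
MᵀM·[α, β]ᵀ = Mᵀz becomes [[161, 19]; [19, 4]]·[α, β]ᵀ = [-200, -26]ᵀ.
Eliminating β: 4·(row 1) − 19·(row 2) gives 283·α = 4·(-200) − 19·(-26) = -306, so α = -306/283.
Then β = ((-26) − 19·(-306/283))/4 = -386/283.

α = -1.081, β = -1.364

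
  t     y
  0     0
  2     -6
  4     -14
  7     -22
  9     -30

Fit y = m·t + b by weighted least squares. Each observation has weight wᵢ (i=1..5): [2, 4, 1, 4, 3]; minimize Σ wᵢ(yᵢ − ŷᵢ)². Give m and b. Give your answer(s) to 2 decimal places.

m = -3.30, b = 0.37

Sums needed: Σwᵢ·t·t = 471, Σwᵢ·t = 67, Σwᵢ·1 = 14.
For XᵀWy: Σwᵢ·t·y = -1530, Σwᵢ·y = -216.
Normal equations: [[471, 67]; [67, 14]]·[m, b]ᵀ = [-1530, -216]ᵀ.
Δ = 471·14 − 67² = 2105.
m = ((-1530)·14 − 67·(-216))/2105 = -6948/2105; b = (471·(-216) − 67·(-1530))/2105 = 774/2105.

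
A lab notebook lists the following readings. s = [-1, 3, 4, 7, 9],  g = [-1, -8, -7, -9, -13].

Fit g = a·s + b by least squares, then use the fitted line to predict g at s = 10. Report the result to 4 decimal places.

From the data, Σs·s = 156, Σs = 22, Σ1 = 5.
For Xᵀg: Σs·g = -231, Σg = -38.
Normal equations: [[156, 22]; [22, 5]]·[a, b]ᵀ = [-231, -38]ᵀ.
Eliminating b: 5·(row 1) − 22·(row 2) gives 296·a = 5·(-231) − 22·(-38) = -319, so a = -319/296.
Then b = ((-38) − 22·(-319/296))/5 = -423/148.
At s = 10: ĝ = (-319/296)·(10) + (-423/148)·(1) = -1009/74.

ĝ = -13.6351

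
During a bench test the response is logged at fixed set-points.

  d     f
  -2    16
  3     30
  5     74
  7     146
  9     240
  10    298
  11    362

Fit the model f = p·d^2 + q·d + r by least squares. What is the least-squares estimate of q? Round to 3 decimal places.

Normal-equation sums: Σd^2·d^2 = 34325, Σd^2·d = 3547, Σd^2 = 389, Σd·d = 389, Σd = 43, Σ1 = 7.
And Σd^2·f = 102380, Σd·f = 10572, Σf = 1166.
MᵀM·[p, q, r]ᵀ = Mᵀf becomes [[34325, 3547, 389]; [3547, 389, 43]; [389, 43, 7]]·[p, q, r]ᵀ = [102380, 10572, 1166]ᵀ.
Solving the 3×3 system (Gaussian elimination) gives p = 326561/108066, q = -76309/108066, r = 53667/18011.

q = -0.706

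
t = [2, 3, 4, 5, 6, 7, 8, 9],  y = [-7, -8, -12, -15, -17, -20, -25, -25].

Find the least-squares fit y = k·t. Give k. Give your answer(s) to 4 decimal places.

k = -2.9155

Forming AᵀA = [[284]] and Aᵀy = [-828]ᵀ gives AᵀA·[k]ᵀ = Aᵀy.
k = (-828)/284 = -2.91549.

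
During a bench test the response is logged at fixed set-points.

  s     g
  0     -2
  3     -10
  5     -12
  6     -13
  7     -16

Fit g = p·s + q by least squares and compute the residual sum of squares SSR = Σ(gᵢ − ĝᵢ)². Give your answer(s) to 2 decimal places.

SSR = 4.23

Normal-equation sums: Σs·s = 119, Σs = 21, Σ1 = 5.
And Σs·g = -280, Σg = -53.
AᵀA·[p, q]ᵀ = Aᵀg becomes [[119, 21]; [21, 5]]·[p, q]ᵀ = [-280, -53]ᵀ.
det = 119·5 − 21² = 154.
p = ((-280)·5 − 21·(-53))/154 = -41/22; q = (119·(-53) − 21·(-280))/154 = -61/22.
Residuals: 17/22, -18/11, 1/11, 21/22, -2/11; SSR = 93/22.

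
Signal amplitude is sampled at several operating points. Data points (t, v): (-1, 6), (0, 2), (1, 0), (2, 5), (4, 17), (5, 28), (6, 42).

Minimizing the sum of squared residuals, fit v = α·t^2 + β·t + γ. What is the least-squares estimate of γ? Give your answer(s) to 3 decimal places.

With design matrix A, AᵀA = [[2195, 413, 83]; [413, 83, 17]; [83, 17, 7]] and Aᵀv = [2510, 464, 100]ᵀ.
Inverting the 3×3 Gram matrix, [α, β, γ]ᵀ = [225/154, -162/77, 29/14]ᵀ.

γ = 2.071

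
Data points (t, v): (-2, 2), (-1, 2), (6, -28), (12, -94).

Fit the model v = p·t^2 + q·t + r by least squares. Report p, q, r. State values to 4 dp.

Setting ∂/∂p … = 0 gives: 22049·p + 1935·q + 185·r = -14534;  1935·p + 185·q + 15·r = -1302;  185·p + 15·q + 4·r = -118.
(Σt^2·t^2 = 22049, Σt^2·t = 1935, Σt^2 = 185, Σt·t = 185, Σt = 15, Σ1 = 4, Σt^2·v = -14534, Σt·v = -1302, Σv = -118.)
Inverting the 3×3 Gram matrix, [p, q, r]ᵀ = [-2907/5614, -47259/28070, 2140/2807]ᵀ.

p = -0.5178, q = -1.6836, r = 0.7624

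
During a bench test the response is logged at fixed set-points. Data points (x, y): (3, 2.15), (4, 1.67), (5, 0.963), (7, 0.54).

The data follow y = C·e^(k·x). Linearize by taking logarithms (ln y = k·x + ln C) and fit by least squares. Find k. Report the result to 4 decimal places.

k = -0.3566

Taking logs, ln y = k·x + ln C, so regress ln y on x.
Σx = 19.0000, Σ(x)² = 99.0000, Σln y = 0.6244, Σx·ln y = -0.1541.
Normal system: [[99.0000, 19.0000]; [19.0000, 4]]·[k, ln C]ᵀ = [-0.1541, 0.6244]ᵀ.
Solving (det = 35.0000): k = -0.35657, ln C = 1.84983.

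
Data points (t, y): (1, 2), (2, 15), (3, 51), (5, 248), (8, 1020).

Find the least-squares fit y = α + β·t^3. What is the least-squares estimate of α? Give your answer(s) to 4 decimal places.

The normal equations are: 5·α + 673·β = 1336;  673·α + 278563·β = 554739.
(Σ1 = 5, Σt^3 = 673, Σt^3·t^3 = 278563, Σy = 1336, Σt^3·y = 554739.)
det = 5·278563 − 673² = 939886.
α = (1336·278563 − 673·554739)/939886 = -1179179/939886; β = (5·554739 − 673·1336)/939886 = 1874567/939886.

α = -1.2546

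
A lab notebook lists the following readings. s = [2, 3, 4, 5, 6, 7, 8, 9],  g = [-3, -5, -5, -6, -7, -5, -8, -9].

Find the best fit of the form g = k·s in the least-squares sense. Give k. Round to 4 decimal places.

Normal-equation sums: Σs·s = 284.
For Xᵀg: Σs·g = -293.
Hence k = -293 / 284 ≈ -1.03169.

k = -1.0317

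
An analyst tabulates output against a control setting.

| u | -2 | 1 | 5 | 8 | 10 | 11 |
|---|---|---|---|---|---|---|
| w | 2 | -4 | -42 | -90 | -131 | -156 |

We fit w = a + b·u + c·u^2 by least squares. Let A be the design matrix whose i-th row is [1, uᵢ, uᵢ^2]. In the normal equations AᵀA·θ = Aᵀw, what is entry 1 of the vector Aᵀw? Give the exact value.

-421

Entry 1 ↔ basis 1, so (Aᵀw)_{1} = Σᵢ wᵢ = (1)·(2) + (1)·(-4) + (1)·(-42) + (1)·(-90) + (1)·(-131) + (1)·(-156) = -421.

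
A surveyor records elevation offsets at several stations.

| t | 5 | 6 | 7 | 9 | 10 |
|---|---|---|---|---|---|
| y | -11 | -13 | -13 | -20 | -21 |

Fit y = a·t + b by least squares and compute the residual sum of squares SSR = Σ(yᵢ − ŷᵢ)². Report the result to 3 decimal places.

Entries of XᵀX: Σt·t = 291, Σt = 37, Σ1 = 5.
Moment sums: Σt·y = -614, Σy = -78.
Eliminating b: 5·(row 1) − 37·(row 2) gives 86·a = 5·(-614) − 37·(-78) = -184, so a = -92/43.
Then b = ((-78) − 37·(-92/43))/5 = 10/43.
Residuals: -23/43, -17/43, 75/43, -42/43, 7/43; SSR = 192/43.

SSR = 4.465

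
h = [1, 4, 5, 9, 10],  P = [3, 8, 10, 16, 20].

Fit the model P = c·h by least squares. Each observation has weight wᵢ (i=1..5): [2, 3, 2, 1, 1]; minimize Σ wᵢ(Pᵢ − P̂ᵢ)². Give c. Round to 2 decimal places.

With design matrix X, XᵀWX = [[281]] and XᵀWP = [546]ᵀ.
Hence c = 546 / 281 ≈ 1.94306.

c = 1.94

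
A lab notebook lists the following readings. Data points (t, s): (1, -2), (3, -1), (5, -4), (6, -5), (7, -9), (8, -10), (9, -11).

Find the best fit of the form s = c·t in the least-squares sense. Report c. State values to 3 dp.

c = -1.121

Compute the Gram sums: Σt·t = 265.
Right-hand side: Σt·s = -297.
So MᵀM·[c]ᵀ = Mᵀs: [[265]]·[c]ᵀ = [-297]ᵀ.
c = (-297)/265 = -1.12075.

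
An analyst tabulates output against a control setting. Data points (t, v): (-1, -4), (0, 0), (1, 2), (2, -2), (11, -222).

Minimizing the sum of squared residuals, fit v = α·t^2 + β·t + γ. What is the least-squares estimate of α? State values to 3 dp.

α = -2.104

The normal system MᵀM·[α, β, γ]ᵀ = Mᵀv is [[14659, 1339, 127]; [1339, 127, 13]; [127, 13, 5]]·[α, β, γ]ᵀ = [-26872, -2440, -226]ᵀ.
Row-reducing yields α = -41985/19957, β = 57791/19957, γ = 14106/19957.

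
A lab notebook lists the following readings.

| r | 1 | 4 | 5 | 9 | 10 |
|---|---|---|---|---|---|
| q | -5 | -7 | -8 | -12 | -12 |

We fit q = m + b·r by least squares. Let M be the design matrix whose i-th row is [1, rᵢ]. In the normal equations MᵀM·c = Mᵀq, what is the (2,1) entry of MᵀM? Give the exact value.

29

Row 2 ↔ basis r, column 1 ↔ basis 1, so (MᵀM)_{2,1} = Σᵢ r = (1)·(1) + (4)·(1) + (5)·(1) + (9)·(1) + (10)·(1) = 29.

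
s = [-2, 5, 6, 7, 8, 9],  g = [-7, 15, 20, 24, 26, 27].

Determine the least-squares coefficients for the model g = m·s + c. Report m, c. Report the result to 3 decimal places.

Entries of AᵀA: Σs·s = 259, Σs = 33, Σ1 = 6.
For Aᵀg: Σs·g = 828, Σg = 105.
So AᵀA·[m, c]ᵀ = Aᵀg: [[259, 33]; [33, 6]]·[m, c]ᵀ = [828, 105]ᵀ.
Eliminating c: 6·(row 1) − 33·(row 2) gives 465·m = 6·828 − 33·105 = 1503, so m = 501/155.
Then c = (105 − 33·(501/155))/6 = -43/155.

m = 3.232, c = -0.277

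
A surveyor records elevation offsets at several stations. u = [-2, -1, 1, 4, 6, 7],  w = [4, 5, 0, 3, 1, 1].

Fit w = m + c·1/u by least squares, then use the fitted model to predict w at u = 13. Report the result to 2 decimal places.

Sums needed: Σ1 = 6, Σ1/u = 5/84, Σ1/u·1/u = 16657/7056.
For Mᵀw: Σw = 14, Σ1/u·w = -499/84.
Δ = 6·(16657/7056) − (5/84)² = 99917/7056.
m = (14·(16657/7056) − (5/84)·(-499/84))/(99917/7056) = 235693/99917; c = (6·(-499/84) − (5/84)·14)/(99917/7056) = -257376/99917.
At u = 13: ŵ = (235693/99917)·(1) + (-257376/99917)·(1/13) = 2806633/1298921.

ŵ = 2.16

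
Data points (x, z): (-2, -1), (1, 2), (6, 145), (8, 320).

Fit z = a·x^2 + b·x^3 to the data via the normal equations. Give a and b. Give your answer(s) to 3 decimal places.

Forming MᵀM = [[5409, 40513]; [40513, 308865]] and Mᵀz = [25698, 195170]ᵀ gives MᵀM·[a, b]ᵀ = Mᵀz.
Δ = 5409·308865 − 40513² = 29347616.
a = (25698·308865 − 40513·195170)/29347616 = 946580/917113; b = (5409·195170 − 40513·25698)/29347616 = 455358/917113.

a = 1.032, b = 0.497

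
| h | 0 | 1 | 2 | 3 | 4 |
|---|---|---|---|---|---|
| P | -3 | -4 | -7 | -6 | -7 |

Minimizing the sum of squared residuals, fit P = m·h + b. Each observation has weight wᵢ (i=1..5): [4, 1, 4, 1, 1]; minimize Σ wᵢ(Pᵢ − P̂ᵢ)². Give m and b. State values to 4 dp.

m = -1.2330, b = -3.3883

Forming XᵀWX = [[42, 16]; [16, 11]] and XᵀWP = [-106, -57]ᵀ gives XᵀWX·[m, b]ᵀ = XᵀWP.
Eliminating b: 11·(row 1) − 16·(row 2) gives 206·m = 11·(-106) − 16·(-57) = -254, so m = -127/103.
Then b = ((-57) − 16·(-127/103))/11 = -349/103.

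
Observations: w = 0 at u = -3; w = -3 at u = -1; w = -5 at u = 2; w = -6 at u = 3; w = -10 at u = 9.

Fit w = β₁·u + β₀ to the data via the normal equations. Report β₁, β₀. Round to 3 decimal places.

β₁ = -0.798, β₀ = -3.205

Setting ∂/∂β₁ … = 0 gives: 104·β₁ + 10·β₀ = -115;  10·β₁ + 5·β₀ = -24.
(Σu·u = 104, Σu = 10, Σ1 = 5, Σu·w = -115, Σw = -24.)
Determinant 104·5 − 10² = 420.
β₁ = ((-115)·5 − 10·(-24))/420 = -67/84; β₀ = (104·(-24) − 10·(-115))/420 = -673/210.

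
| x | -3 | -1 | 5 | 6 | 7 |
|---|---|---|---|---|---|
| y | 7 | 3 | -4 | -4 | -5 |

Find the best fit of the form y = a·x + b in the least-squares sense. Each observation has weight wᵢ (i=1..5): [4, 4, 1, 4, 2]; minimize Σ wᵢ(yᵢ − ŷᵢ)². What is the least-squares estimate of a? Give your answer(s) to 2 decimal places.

a = -1.16

Normal-equation sums: Σwᵢ·x·x = 307, Σwᵢ·x = 27, Σwᵢ·1 = 15.
And Σwᵢ·x·y = -282, Σwᵢ·y = 10.
So AᵀWA·[a, b]ᵀ = AᵀWy: [[307, 27]; [27, 15]]·[a, b]ᵀ = [-282, 10]ᵀ.
det = 307·15 − 27² = 3876.
a = ((-282)·15 − 27·10)/3876 = -375/323; b = (307·10 − 27·(-282))/3876 = 2671/969.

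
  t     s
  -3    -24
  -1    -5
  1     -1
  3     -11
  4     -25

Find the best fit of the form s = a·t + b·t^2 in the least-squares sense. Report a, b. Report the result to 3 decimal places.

a = 2.014, b = -2.024

Normal-equation sums: Σt·t = 36, Σt·t^2 = 64, Σt^2·t^2 = 420.
Moment sums: Σt·s = -57, Σt^2·s = -721.
Δ = 36·420 − 64² = 11024.
a = ((-57)·420 − 64·(-721))/11024 = 427/212; b = (36·(-721) − 64·(-57))/11024 = -429/212.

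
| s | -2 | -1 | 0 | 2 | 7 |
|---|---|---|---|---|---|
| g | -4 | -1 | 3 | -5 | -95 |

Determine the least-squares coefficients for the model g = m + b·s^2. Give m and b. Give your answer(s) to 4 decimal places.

Setting ∂/∂m … = 0 gives: 5·m + 58·b = -102;  58·m + 2434·b = -4692.
(Σ1 = 5, Σs^2 = 58, Σs^2·s^2 = 2434, Σg = -102, Σs^2·g = -4692.)
Eliminating b: 2434·(row 1) − 58·(row 2) gives 8806·m = 2434·(-102) − 58·(-4692) = 23868, so m = 702/259.
Then b = ((-4692) − 58·(702/259))/2434 = -516/259.

m = 2.7104, b = -1.9923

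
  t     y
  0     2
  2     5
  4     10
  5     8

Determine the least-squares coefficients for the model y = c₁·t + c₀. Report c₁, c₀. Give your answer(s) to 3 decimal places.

c₁ = 1.441, c₀ = 2.288

Compute the Gram sums: Σt·t = 45, Σt = 11, Σ1 = 4.
And Σt·y = 90, Σy = 25.
Normal equations: [[45, 11]; [11, 4]]·[c₁, c₀]ᵀ = [90, 25]ᵀ.
Eliminating c₀: 4·(row 1) − 11·(row 2) gives 59·c₁ = 4·90 − 11·25 = 85, so c₁ = 85/59.
Then c₀ = (25 − 11·(85/59))/4 = 135/59.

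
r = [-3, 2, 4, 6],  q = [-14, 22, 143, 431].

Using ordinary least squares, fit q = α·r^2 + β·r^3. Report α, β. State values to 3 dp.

α = 2.920, β = 1.508

Entries of MᵀM: Σr^2·r^2 = 1649, Σr^2·r^3 = 8589, Σr^3·r^3 = 51545.
And Σr^2·q = 17766, Σr^3·q = 102802.
MᵀM·[α, β]ᵀ = Mᵀq becomes [[1649, 8589]; [8589, 51545]]·[α, β]ᵀ = [17766, 102802]ᵀ.
Eliminating β: 51545·(row 1) − 8589·(row 2) gives 11226784·α = 51545·17766 − 8589·102802 = 32782092, so α = 8195523/2806696.
Then β = (102802 − 8589·(8195523/2806696))/51545 = 4232081/2806696.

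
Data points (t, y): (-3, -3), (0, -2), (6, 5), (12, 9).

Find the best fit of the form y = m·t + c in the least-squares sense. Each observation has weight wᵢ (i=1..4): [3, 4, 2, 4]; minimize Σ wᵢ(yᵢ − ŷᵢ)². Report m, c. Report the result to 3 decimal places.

Compute the Gram sums: Σwᵢ·t·t = 675, Σwᵢ·t = 51, Σwᵢ·1 = 13.
Right-hand side: Σwᵢ·t·y = 519, Σwᵢ·y = 29.
det = 675·13 − 51² = 6174.
m = (519·13 − 51·29)/6174 = 878/1029; c = (675·29 − 51·519)/6174 = -383/343.

m = 0.853, c = -1.117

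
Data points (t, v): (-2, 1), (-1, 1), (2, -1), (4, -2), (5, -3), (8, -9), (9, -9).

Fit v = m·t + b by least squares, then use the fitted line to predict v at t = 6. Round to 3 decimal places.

The normal equations are: 195·m + 25·b = -181;  25·m + 7·b = -22.
det = 195·7 − 25² = 740.
m = ((-181)·7 − 25·(-22))/740 = -717/740; b = (195·(-22) − 25·(-181))/740 = 47/148.
At t = 6: v̂ = (-717/740)·(6) + (47/148)·(1) = -4067/740.

v̂ = -5.496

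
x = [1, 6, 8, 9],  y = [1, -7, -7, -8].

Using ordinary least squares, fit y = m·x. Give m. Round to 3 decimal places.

Normal-equation sums: Σx·x = 182.
And Σx·y = -169.
m = (-169)/182 = -0.928571.

m = -0.929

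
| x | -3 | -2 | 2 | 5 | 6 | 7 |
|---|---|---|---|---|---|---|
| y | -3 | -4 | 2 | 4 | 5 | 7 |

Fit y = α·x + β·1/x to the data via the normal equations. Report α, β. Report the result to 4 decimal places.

Entries of MᵀM: Σx·x = 127, Σx·1/x = 6, Σ1/x·1/x = 30839/44100.
And Σx·y = 120, Σ1/x·y = 199/30.
MᵀM·[α, β]ᵀ = Mᵀy becomes [[127, 6]; [6, 30839/44100]]·[α, β]ᵀ = [120, 199/30]ᵀ.
Eliminating β: (30839/44100)·(row 1) − 6·(row 2) gives (2328953/44100)·α = (30839/44100)·120 − 6·(199/30) = 6485/147, so α = 1945500/2328953.
Then β = ((199/30) − 6·(1945500/2328953))/(30839/44100) = 5399310/2328953.

α = 0.8354, β = 2.3183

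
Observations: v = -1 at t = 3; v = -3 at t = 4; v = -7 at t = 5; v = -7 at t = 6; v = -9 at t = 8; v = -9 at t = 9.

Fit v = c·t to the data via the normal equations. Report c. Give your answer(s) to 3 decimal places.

With design matrix M, MᵀM = [[231]] and Mᵀv = [-245]ᵀ.
c = (-245)/231 = -1.06061.

c = -1.061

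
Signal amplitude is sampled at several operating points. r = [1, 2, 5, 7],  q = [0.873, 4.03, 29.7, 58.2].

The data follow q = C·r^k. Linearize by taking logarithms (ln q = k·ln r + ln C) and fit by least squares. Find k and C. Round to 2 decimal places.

Taking logs, ln q = k·ln r + ln C, so regress ln q on ln r.
Σln r = 4.2485, Σ(ln r)² = 6.8573, Σln q = 8.7130, Σln r·ln q = 14.3319.
Equations: 6.8573·k + 4.2485·ln C = 14.3319;  4.2485·k + 4·ln C = 8.7130.
Δ = 6.8573·4 − (4.2485)² = 9.3795; k = (14.3319·4 − 4.2485·8.7130)/9.3795 = 2.16541, ln C = (6.8573·8.7130 − 4.2485·14.3319)/9.3795 = -0.12168, so C = exp(-0.12168) = 0.88543.

k = 2.17, C = 0.89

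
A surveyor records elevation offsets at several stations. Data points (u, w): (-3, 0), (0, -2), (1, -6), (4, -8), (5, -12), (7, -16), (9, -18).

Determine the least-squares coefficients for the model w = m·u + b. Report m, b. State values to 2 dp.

The normal system XᵀX·[m, b]ᵀ = Xᵀw is [[181, 23]; [23, 7]]·[m, b]ᵀ = [-372, -62]ᵀ.
Eliminating b: 7·(row 1) − 23·(row 2) gives 738·m = 7·(-372) − 23·(-62) = -1178, so m = -589/369.
Then b = ((-62) − 23·(-589/369))/7 = -1333/369.

m = -1.60, b = -3.61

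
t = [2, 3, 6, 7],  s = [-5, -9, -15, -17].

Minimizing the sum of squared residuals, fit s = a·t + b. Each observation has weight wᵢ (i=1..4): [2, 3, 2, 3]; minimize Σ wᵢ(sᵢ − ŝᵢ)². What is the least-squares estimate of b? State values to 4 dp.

The normal equations are: 254·a + 46·b = -638;  46·a + 10·b = -118.
(Σwᵢ·t·t = 254, Σwᵢ·t = 46, Σwᵢ·1 = 10, Σwᵢ·t·s = -638, Σwᵢ·s = -118.)
Eliminating b: 10·(row 1) − 46·(row 2) gives 424·a = 10·(-638) − 46·(-118) = -952, so a = -119/53.
Then b = ((-118) − 46·(-119/53))/10 = -78/53.

b = -1.4717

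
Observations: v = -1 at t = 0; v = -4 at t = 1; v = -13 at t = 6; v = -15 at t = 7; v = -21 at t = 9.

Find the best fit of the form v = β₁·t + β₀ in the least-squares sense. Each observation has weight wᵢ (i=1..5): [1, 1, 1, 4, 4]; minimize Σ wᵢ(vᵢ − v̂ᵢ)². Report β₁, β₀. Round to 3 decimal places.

Compute the Gram sums: Σwᵢ·t·t = 557, Σwᵢ·t = 71, Σwᵢ·1 = 11.
And Σwᵢ·t·v = -1258, Σwᵢ·v = -162.
XᵀWX·[β₁, β₀]ᵀ = XᵀWv becomes [[557, 71]; [71, 11]]·[β₁, β₀]ᵀ = [-1258, -162]ᵀ.
Determinant 557·11 − 71² = 1086.
β₁ = ((-1258)·11 − 71·(-162))/1086 = -1168/543; β₀ = (557·(-162) − 71·(-1258))/1086 = -458/543.

β₁ = -2.151, β₀ = -0.843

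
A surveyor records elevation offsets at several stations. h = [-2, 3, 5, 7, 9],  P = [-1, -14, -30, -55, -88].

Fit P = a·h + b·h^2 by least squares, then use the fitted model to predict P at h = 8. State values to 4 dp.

P̂ = -70.6797

The normal equations are: 168·a + 1216·b = -1367;  1216·a + 9684·b = -10703.
Determinant 168·9684 − 1216² = 148256.
a = ((-1367)·9684 − 1216·(-10703))/148256 = -55795/37064; b = (168·(-10703) − 1216·(-1367))/148256 = -16979/18532.
At h = 8: P̂ = (-55795/37064)·(8) + (-16979/18532)·(64) = -327459/4633.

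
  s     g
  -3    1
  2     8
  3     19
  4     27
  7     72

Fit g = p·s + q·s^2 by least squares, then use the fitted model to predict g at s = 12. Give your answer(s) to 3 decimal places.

ĝ = 187.256

MᵀM·[p, q]ᵀ = Mᵀg reads: 87·p + 415·q = 682;  415·p + 2835·q = 4172.
(Σs·s = 87, Σs·s^2 = 415, Σs^2·s^2 = 2835, Σs·g = 682, Σs^2·g = 4172.)
det = 87·2835 − 415² = 74420.
p = (682·2835 − 415·4172)/74420 = 20209/7442; q = (87·4172 − 415·682)/74420 = 39967/37210.
At s = 12: ĝ = (20209/7442)·(12) + (39967/37210)·(144) = 3483894/18605.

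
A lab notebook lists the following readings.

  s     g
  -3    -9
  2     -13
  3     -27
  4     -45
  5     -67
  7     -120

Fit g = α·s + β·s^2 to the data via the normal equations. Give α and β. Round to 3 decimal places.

α = -3.060, β = -2.023

With design matrix A, AᵀA = [[112, 540]; [540, 3460]] and Aᵀg = [-1435, -8651]ᵀ.
det = 112·3460 − 540² = 95920.
α = ((-1435)·3460 − 540·(-8651))/95920 = -7339/2398; β = (112·(-8651) − 540·(-1435))/95920 = -48503/23980.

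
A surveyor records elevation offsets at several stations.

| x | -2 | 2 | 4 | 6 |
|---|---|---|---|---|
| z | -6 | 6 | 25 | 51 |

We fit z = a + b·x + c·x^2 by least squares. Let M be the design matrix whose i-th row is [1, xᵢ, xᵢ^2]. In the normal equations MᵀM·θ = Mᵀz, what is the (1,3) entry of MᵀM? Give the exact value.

Row 1 ↔ basis 1, column 3 ↔ basis x^2, so (MᵀM)_{1,3} = Σᵢ x^2 = (1)·(4) + (1)·(4) + (1)·(16) + (1)·(36) = 60.

60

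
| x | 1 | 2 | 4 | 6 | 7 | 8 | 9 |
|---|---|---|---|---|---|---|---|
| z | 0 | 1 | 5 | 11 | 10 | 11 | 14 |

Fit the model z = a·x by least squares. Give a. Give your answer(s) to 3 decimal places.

a = 1.482

From the data, Σx·x = 251.
And Σx·z = 372.
Hence a = 372 / 251 ≈ 1.48207.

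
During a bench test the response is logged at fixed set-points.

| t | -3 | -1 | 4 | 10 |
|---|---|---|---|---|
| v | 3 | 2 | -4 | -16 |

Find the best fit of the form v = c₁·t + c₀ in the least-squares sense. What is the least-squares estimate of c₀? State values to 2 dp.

The normal system XᵀX·[c₁, c₀]ᵀ = Xᵀv is [[126, 10]; [10, 4]]·[c₁, c₀]ᵀ = [-187, -15]ᵀ.
Eliminating c₀: 4·(row 1) − 10·(row 2) gives 404·c₁ = 4·(-187) − 10·(-15) = -598, so c₁ = -299/202.
Then c₀ = ((-15) − 10·(-299/202))/4 = -5/101.

c₀ = -0.05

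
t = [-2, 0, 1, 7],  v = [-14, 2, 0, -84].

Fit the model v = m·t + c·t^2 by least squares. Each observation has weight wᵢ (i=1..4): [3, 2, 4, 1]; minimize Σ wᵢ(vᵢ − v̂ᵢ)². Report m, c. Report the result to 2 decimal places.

m = 2.67, c = -2.10

With design matrix A, AᵀWA = [[65, 323]; [323, 2453]] and AᵀWv = [-504, -4284]ᵀ.
Determinant 65·2453 − 323² = 55116.
m = ((-504)·2453 − 323·(-4284))/55116 = 4095/1531; c = (65·(-4284) − 323·(-504))/55116 = -3213/1531.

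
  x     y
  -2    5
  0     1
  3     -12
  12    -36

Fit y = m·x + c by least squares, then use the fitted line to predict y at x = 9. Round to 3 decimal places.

Sums needed: Σx·x = 157, Σx = 13, Σ1 = 4.
For Aᵀy: Σx·y = -478, Σy = -42.
Normal equations: [[157, 13]; [13, 4]]·[m, c]ᵀ = [-478, -42]ᵀ.
Determinant 157·4 − 13² = 459.
m = ((-478)·4 − 13·(-42))/459 = -1366/459; c = (157·(-42) − 13·(-478))/459 = -380/459.
At x = 9: ŷ = (-1366/459)·(9) + (-380/459)·(1) = -12674/459.

ŷ = -27.612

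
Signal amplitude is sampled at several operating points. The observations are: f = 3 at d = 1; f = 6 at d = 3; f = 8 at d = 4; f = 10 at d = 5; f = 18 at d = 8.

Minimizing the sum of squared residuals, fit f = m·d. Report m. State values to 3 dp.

Setting ∂/∂m … = 0 gives: 115·m = 247.
Hence m = 247 / 115 ≈ 2.14783.

m = 2.148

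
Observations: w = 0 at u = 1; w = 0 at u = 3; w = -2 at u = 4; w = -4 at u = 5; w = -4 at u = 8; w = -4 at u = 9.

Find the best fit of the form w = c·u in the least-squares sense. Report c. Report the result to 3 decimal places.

c = -0.490

Normal-equation sums: Σu·u = 196.
And Σu·w = -96.
c = (-96)/196 = -0.489796.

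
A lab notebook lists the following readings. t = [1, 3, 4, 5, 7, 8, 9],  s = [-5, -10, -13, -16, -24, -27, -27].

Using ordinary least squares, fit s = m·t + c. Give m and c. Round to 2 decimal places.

m = -3.02, c = -1.48

The normal equations are: 245·m + 37·c = -794;  37·m + 7·c = -122.
(Σt·t = 245, Σt = 37, Σ1 = 7, Σt·s = -794, Σs = -122.)
Δ = 245·7 − 37² = 346.
m = ((-794)·7 − 37·(-122))/346 = -522/173; c = (245·(-122) − 37·(-794))/346 = -256/173.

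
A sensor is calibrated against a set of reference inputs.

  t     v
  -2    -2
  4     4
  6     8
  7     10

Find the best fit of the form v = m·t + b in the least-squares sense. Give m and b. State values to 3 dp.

The normal system XᵀX·[m, b]ᵀ = Xᵀv is [[105, 15]; [15, 4]]·[m, b]ᵀ = [138, 20]ᵀ.
Eliminating b: 4·(row 1) − 15·(row 2) gives 195·m = 4·138 − 15·20 = 252, so m = 84/65.
Then b = (20 − 15·(84/65))/4 = 2/13.

m = 1.292, b = 0.154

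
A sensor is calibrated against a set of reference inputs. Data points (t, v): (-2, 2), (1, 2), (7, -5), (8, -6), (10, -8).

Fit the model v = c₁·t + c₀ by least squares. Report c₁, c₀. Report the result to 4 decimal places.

Compute the Gram sums: Σt·t = 218, Σt = 24, Σ1 = 5.
And Σt·v = -165, Σv = -15.
Eliminating c₀: 5·(row 1) − 24·(row 2) gives 514·c₁ = 5·(-165) − 24·(-15) = -465, so c₁ = -465/514.
Then c₀ = ((-15) − 24·(-465/514))/5 = 345/257.

c₁ = -0.9047, c₀ = 1.3424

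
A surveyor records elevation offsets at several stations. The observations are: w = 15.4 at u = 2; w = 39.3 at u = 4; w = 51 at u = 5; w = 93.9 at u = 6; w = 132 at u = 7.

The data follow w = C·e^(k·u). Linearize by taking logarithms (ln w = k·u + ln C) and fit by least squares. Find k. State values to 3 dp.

k = 0.431

Let Y = ln w. Fitting Y = k·u + ln C by least squares:
Σu = 24.0000, Σ(u)² = 130.0000, Σln w = 19.7624, Σu·ln w = 101.2458.
Equations: 130.0000·k + 24.0000·ln C = 101.2458;  24.0000·k + 5·ln C = 19.7624.
Δ = 130.0000·5 − (24.0000)² = 74.0000; k = (101.2458·5 − 24.0000·19.7624)/74.0000 = 0.43149, ln C = (130.0000·19.7624 − 24.0000·101.2458)/74.0000 = 1.88136.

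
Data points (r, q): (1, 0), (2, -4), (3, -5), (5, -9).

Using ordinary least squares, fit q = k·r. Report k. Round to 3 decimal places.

MᵀM·[k]ᵀ = Mᵀq reads: 39·k = -68.
(Σr·r = 39, Σr·q = -68.)
Hence k = -68 / 39 ≈ -1.74359.

k = -1.744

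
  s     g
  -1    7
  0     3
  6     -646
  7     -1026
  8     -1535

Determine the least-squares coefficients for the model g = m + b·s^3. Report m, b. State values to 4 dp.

m = 3.4811, b = -3.0041

With design matrix X, XᵀX = [[5, 1070]; [1070, 426450]] and Xᵀg = [-3197, -1277381]ᵀ.
Determinant 5·426450 − 1070² = 987350.
m = ((-3197)·426450 − 1070·(-1277381))/987350 = 343702/98735; b = (5·(-1277381) − 1070·(-3197))/987350 = -593223/197470.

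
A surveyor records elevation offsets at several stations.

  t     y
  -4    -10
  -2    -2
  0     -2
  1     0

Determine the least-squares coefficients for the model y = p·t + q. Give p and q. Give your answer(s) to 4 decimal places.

Entries of MᵀM: Σt·t = 21, Σt = -5, Σ1 = 4.
Right-hand side: Σt·y = 44, Σy = -14.
Normal equations: [[21, -5]; [-5, 4]]·[p, q]ᵀ = [44, -14]ᵀ.
det = 21·4 − (-5)² = 59.
p = (44·4 − (-5)·(-14))/59 = 106/59; q = (21·(-14) − (-5)·44)/59 = -74/59.

p = 1.7966, q = -1.2542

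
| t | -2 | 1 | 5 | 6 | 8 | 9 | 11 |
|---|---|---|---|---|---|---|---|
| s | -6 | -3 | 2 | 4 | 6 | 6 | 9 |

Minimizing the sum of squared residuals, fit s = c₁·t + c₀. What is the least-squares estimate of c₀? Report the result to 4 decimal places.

c₀ = -3.7455

Compute the Gram sums: Σt·t = 332, Σt = 38, Σ1 = 7.
And Σt·s = 244, Σs = 18.
Normal equations: [[332, 38]; [38, 7]]·[c₁, c₀]ᵀ = [244, 18]ᵀ.
Δ = 332·7 − 38² = 880.
c₁ = (244·7 − 38·18)/880 = 64/55; c₀ = (332·18 − 38·244)/880 = -206/55.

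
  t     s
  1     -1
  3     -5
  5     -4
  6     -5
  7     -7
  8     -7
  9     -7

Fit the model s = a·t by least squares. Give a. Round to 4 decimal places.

Normal-equation sums: Σt·t = 265.
Right-hand side: Σt·s = -234.
Normal equations: [[265]]·[a]ᵀ = [-234]ᵀ.
a = (-234)/265 = -0.883019.

a = -0.8830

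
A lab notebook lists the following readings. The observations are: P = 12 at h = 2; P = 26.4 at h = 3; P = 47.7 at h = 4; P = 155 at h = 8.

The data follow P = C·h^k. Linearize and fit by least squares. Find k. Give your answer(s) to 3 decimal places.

Linearized form: ln P = k·ln h + ln C. From the 4 transformed points,
Σln h = 5.2575, Σ(ln h)² = 7.9333, Σln P = 14.6666, Σln h·ln P = 21.1640.
Normal system: [[7.9333, 5.2575]; [5.2575, 4]]·[k, ln C]ᵀ = [21.1640, 14.6666]ᵀ.
Solving (det = 4.0919): k = 1.84420, ln C = 1.24269.

k = 1.844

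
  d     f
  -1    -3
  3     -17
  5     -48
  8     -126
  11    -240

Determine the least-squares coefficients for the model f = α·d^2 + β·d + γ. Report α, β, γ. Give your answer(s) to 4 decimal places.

α = -2.0358, β = 0.6038, γ = -0.3660

XᵀX·[α, β, γ]ᵀ = Xᵀf reads: 19444·α + 1994·β + 220·γ = -38460;  1994·α + 220·β + 26·γ = -3936;  220·α + 26·β + 5·γ = -434.
(Σd^2·d^2 = 19444, Σd^2·d = 1994, Σd^2 = 220, Σd·d = 220, Σd = 26, Σ1 = 5, Σd^2·f = -38460, Σd·f = -3936, Σf = -434.)
Inverting the 3×3 Gram matrix, [α, β, γ]ᵀ = [-29826/14651, 8846/14651, -766/2093]ᵀ.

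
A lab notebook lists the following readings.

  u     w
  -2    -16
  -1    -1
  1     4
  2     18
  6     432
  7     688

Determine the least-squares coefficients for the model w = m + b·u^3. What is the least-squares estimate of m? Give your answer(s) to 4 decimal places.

Compute the Gram sums: Σ1 = 6, Σu^3 = 559, Σu^3·u^3 = 164435.
For Aᵀw: Σw = 1125, Σu^3·w = 329573.
AᵀA·[m, b]ᵀ = Aᵀw becomes [[6, 559]; [559, 164435]]·[m, b]ᵀ = [1125, 329573]ᵀ.
Δ = 6·164435 − 559² = 674129.
m = (1125·164435 − 559·329573)/674129 = 758068/674129; b = (6·329573 − 559·1125)/674129 = 1348563/674129.

m = 1.1245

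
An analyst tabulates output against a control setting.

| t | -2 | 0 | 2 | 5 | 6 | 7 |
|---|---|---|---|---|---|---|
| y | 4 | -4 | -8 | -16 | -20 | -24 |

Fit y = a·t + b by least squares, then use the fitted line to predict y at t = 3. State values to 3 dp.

From the data, Σt·t = 118, Σt = 18, Σ1 = 6.
Right-hand side: Σt·y = -392, Σy = -68.
AᵀA·[a, b]ᵀ = Aᵀy becomes [[118, 18]; [18, 6]]·[a, b]ᵀ = [-392, -68]ᵀ.
det = 118·6 − 18² = 384.
a = ((-392)·6 − 18·(-68))/384 = -47/16; b = (118·(-68) − 18·(-392))/384 = -121/48.
At t = 3: ŷ = (-47/16)·(3) + (-121/48)·(1) = -34/3.

ŷ = -11.333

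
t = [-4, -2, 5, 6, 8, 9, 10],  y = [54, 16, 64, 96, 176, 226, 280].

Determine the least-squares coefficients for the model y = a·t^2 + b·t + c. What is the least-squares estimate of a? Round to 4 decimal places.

a = 2.9985

Compute the Gram sums: Σt^2·t^2 = 22850, Σt^2·t = 2510, Σt^2 = 326, Σt·t = 326, Σt = 32, Σ1 = 7.
Moment sums: Σt^2·y = 63554, Σt·y = 6890, Σy = 912.
So XᵀX·[a, b, c]ᵀ = Xᵀy: [[22850, 2510, 326]; [2510, 326, 32]; [326, 32, 7]]·[a, b, c]ᵀ = [63554, 6890, 912]ᵀ.
Inverting the 3×3 Gram matrix, [a, b, c]ᵀ = [73940/24659, -46207/24659, -19544/24659]ᵀ.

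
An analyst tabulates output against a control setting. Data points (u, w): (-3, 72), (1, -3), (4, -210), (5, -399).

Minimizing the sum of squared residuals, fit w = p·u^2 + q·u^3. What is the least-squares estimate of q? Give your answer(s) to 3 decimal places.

q = -2.995

From the data, Σu^2·u^2 = 963, Σu^2·u^3 = 3907, Σu^3·u^3 = 20451.
Right-hand side: Σu^2·w = -12690, Σu^3·w = -65262.
Eliminating q: 20451·(row 1) − 3907·(row 2) gives 4429664·p = 20451·(-12690) − 3907·(-65262) = -4544556, so p = -1136139/1107416.
Then q = ((-65262) − 3907·(-1136139/1107416))/20451 = -3316869/1107416.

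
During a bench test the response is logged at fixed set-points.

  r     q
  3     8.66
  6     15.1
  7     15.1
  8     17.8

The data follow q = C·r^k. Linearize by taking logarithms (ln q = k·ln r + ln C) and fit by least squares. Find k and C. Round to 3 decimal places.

k = 0.714, C = 3.981

Linearized form: ln q = k·ln r + ln C. From the 4 transformed points,
Σln r = 6.9157, Σ(ln r)² = 12.5280, Σln q = 10.4673, Σln r·ln q = 18.5053.
Equations: 12.5280·k + 6.9157·ln C = 18.5053;  6.9157·k + 4·ln C = 10.4673.
Δ = 12.5280·4 − (6.9157)² = 2.2847; k = (18.5053·4 − 6.9157·10.4673)/2.2847 = 0.71449, ln C = (12.5280·10.4673 − 6.9157·18.5053)/2.2847 = 1.38153, so C = exp(1.38153) = 3.98098.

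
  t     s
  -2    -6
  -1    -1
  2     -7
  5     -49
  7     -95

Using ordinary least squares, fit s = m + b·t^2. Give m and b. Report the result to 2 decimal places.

m = 1.08, b = -1.97

From the data, Σ1 = 5, Σt^2 = 83, Σt^2·t^2 = 3059.
Right-hand side: Σs = -158, Σt^2·s = -5933.
So AᵀA·[m, b]ᵀ = Aᵀs: [[5, 83]; [83, 3059]]·[m, b]ᵀ = [-158, -5933]ᵀ.
Δ = 5·3059 − 83² = 8406.
m = ((-158)·3059 − 83·(-5933))/8406 = 1013/934; b = (5·(-5933) − 83·(-158))/8406 = -1839/934.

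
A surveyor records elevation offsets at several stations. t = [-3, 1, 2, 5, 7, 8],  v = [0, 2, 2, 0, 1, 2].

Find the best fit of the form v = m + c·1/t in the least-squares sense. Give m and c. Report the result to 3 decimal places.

Compute the Gram sums: Σ1 = 6, Σ1/t = 1373/840, Σ1/t·1/t = 1014049/705600.
For Mᵀv: Σv = 7, Σ1/t·v = 95/28.
So MᵀM·[m, c]ᵀ = Mᵀv: [[6, 1373/840]; [1373/840, 1014049/705600]]·[m, c]ᵀ = [7, 95/28]ᵀ.
Determinant 6·(1014049/705600) − (1373/840)² = 839833/141120.
m = (7·(1014049/705600) − (1373/840)·(95/28))/(839833/141120) = 3185293/4199165; c = (6·(95/28) − (1373/840)·7)/(839833/141120) = 1258152/839833.

m = 0.759, c = 1.498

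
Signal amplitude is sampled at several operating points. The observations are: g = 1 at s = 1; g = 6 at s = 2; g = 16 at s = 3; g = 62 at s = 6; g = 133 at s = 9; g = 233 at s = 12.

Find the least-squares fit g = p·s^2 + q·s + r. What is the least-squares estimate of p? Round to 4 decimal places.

p = 1.4946

With design matrix A, AᵀA = [[28691, 2709, 275]; [2709, 275, 33]; [275, 33, 6]] and Aᵀg = [46726, 4426, 451]ᵀ.
Inverting the 3×3 Gram matrix, [p, q, r]ᵀ = [162551/108760, 182891/108760, -70257/27190]ᵀ.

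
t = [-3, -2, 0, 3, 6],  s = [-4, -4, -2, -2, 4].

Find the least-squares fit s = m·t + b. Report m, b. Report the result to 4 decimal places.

Compute the Gram sums: Σt·t = 58, Σt = 4, Σ1 = 5.
Moment sums: Σt·s = 38, Σs = -8.
MᵀM·[m, b]ᵀ = Mᵀs becomes [[58, 4]; [4, 5]]·[m, b]ᵀ = [38, -8]ᵀ.
Δ = 58·5 − 4² = 274.
m = (38·5 − 4·(-8))/274 = 111/137; b = (58·(-8) − 4·38)/274 = -308/137.

m = 0.8102, b = -2.2482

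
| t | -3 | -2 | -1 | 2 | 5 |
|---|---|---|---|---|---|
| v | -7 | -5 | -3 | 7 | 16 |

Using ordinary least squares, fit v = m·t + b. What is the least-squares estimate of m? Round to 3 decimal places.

m = 2.953

Setting ∂/∂m … = 0 gives: 43·m + 1·b = 128;  1·m + 5·b = 8.
(Σt·t = 43, Σt = 1, Σ1 = 5, Σt·v = 128, Σv = 8.)
Eliminating b: 5·(row 1) − 1·(row 2) gives 214·m = 5·128 − 1·8 = 632, so m = 316/107.
Then b = (8 − 1·(316/107))/5 = 108/107.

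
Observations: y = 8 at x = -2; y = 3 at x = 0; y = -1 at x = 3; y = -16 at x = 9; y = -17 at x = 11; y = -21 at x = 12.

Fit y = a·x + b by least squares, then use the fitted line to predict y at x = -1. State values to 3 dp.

ŷ = 5.850

From the data, Σx·x = 359, Σx = 33, Σ1 = 6.
And Σx·y = -602, Σy = -44.
Δ = 359·6 − 33² = 1065.
a = ((-602)·6 − 33·(-44))/1065 = -144/71; b = (359·(-44) − 33·(-602))/1065 = 814/213.
At x = -1: ŷ = (-144/71)·(-1) + (814/213)·(1) = 1246/213.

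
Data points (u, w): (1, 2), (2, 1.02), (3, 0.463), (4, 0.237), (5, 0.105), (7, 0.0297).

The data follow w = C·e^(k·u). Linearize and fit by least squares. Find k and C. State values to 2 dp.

Let Y = ln w. Fitting Y = k·u + ln C by least squares:
Σu = 22.0000, Σ(u)² = 104.0000, Σln w = -7.2672, Σu·ln w = -43.2213.
Normal system: [[104.0000, 22.0000]; [22.0000, 6]]·[k, ln C]ᵀ = [-43.2213, -7.2672]ᵀ.
Slope k = (n·Σu·ln w − Σu·Σln w)/(n·Σ(u)² − (Σu)²) = (6·-43.2213 − 22.0000·-7.2672)/140.0000 = -0.71036; ln C = (Σln w − k·Σu)/n = 1.39345, so C = exp(1.39345) = 4.02873.

k = -0.71, C = 4.03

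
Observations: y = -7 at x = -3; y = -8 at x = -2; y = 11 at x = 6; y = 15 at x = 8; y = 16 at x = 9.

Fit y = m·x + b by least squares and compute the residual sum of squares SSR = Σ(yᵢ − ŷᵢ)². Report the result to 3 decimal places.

The normal equations are: 194·m + 18·b = 367;  18·m + 5·b = 27.
Determinant 194·5 − 18² = 646.
m = (367·5 − 18·27)/646 = 71/34; b = (194·27 − 18·367)/646 = -36/17.
Residuals: 47/34, -29/17, 10/17, 7/17, -23/34; SSR = 197/34.

SSR = 5.794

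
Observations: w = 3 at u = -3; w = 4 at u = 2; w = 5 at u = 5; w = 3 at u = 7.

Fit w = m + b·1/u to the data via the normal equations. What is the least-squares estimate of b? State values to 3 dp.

b = 1.452

Forming XᵀX = [[4, 107/210]; [107/210, 18589/44100]] and Xᵀw = [15, 17/7]ᵀ gives XᵀX·[m, b]ᵀ = Xᵀw.
Δ = 4·(18589/44100) − (107/210)² = 20969/14700.
m = (15·(18589/44100) − (107/210)·(17/7))/(20969/14700) = 74755/20969; b = (4·(17/7) − (107/210)·15)/(20969/14700) = 30450/20969.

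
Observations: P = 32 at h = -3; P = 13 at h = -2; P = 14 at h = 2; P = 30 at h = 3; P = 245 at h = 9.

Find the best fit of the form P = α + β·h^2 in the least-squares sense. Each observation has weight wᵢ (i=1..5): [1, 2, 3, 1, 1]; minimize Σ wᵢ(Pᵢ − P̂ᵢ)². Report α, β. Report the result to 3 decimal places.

α = 2.255, β = 3.000

Normal-equation sums: Σwᵢ·1 = 8, Σwᵢ·h^2 = 119, Σwᵢ·h^2·h^2 = 6803.
For XᵀWP: Σwᵢ·P = 375, Σwᵢ·h^2·P = 20675.
XᵀWX·[α, β]ᵀ = XᵀWP becomes [[8, 119]; [119, 6803]]·[α, β]ᵀ = [375, 20675]ᵀ.
Δ = 8·6803 − 119² = 40263.
α = (375·6803 − 119·20675)/40263 = 90800/40263; β = (8·20675 − 119·375)/40263 = 120775/40263.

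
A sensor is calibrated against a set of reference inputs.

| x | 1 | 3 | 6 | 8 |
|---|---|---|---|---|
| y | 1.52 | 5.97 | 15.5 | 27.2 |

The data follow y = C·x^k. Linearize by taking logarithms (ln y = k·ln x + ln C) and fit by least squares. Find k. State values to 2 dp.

Linearized form: ln y = k·ln x + ln C. From the 4 transformed points,
Σln x = 4.9698, Σ(ln x)² = 8.7414, Σln y = 8.2495, Σln x·ln y = 13.7427.
Normal system: [[8.7414, 4.9698]; [4.9698, 4]]·[k, ln C]ᵀ = [13.7427, 8.2495]ᵀ.
Δ = 8.7414·4 − (4.9698)² = 10.2667; k = (13.7427·4 − 4.9698·8.2495)/10.2667 = 1.36094, ln C = (8.7414·8.2495 − 4.9698·13.7427)/10.2667 = 0.37147.

k = 1.36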